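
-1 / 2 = -0.50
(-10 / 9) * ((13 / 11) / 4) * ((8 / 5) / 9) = -52 / 891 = -0.06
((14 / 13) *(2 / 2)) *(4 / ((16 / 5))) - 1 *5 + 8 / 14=-561 / 182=-3.08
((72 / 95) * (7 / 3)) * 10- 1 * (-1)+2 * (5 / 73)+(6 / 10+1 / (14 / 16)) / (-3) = 2656418 / 145635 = 18.24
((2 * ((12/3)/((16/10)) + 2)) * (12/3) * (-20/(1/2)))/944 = -90/59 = -1.53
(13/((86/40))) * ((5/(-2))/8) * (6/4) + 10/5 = -287/344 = -0.83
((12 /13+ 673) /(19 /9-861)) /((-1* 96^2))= 0.00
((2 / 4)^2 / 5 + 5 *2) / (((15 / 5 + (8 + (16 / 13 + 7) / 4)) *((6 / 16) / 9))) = 62712 / 3395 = 18.47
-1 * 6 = -6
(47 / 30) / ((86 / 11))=517 / 2580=0.20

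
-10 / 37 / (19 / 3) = -30 / 703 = -0.04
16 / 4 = 4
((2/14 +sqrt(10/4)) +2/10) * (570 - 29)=6492/35 +541 * sqrt(10)/2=1040.88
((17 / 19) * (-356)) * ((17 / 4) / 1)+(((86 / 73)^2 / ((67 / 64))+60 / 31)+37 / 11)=-3116249370928 / 2313281597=-1347.11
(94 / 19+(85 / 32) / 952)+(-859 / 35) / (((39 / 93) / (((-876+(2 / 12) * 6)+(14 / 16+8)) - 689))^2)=-57458464114761 / 170240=-337514474.36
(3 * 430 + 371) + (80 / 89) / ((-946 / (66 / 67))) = 425895109 / 256409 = 1661.00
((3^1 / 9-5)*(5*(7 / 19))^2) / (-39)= 17150 / 42237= 0.41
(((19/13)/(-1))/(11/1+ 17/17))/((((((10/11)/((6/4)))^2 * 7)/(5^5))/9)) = -7759125/5824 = -1332.27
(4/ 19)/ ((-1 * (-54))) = 2/ 513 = 0.00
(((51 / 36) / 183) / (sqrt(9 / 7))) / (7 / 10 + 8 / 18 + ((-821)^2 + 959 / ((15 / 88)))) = 17*sqrt(7) / 4477654614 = 0.00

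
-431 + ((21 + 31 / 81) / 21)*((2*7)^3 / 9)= -263653 / 2187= -120.55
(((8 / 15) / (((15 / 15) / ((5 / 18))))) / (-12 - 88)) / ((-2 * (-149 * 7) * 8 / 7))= -1 / 1609200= -0.00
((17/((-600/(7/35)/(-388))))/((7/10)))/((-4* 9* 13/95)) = -31331/49140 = -0.64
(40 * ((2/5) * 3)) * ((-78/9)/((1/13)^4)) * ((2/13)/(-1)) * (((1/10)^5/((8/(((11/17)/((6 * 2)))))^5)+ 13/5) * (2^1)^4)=85970119276633809891297611/1130578742476800000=76040806.40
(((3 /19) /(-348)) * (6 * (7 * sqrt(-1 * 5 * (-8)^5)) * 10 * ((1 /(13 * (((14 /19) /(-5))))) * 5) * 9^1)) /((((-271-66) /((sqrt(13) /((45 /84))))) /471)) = -189907200 * sqrt(130) /127049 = -17042.84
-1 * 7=-7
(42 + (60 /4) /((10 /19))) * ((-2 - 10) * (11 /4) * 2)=-4653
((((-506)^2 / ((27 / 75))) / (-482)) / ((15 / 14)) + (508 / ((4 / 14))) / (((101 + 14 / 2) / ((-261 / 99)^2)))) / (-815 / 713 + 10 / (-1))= 67512323683 / 595759230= 113.32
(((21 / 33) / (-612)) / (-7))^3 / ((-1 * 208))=-1 / 63459355474944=-0.00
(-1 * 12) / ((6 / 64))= -128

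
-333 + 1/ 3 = -998/ 3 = -332.67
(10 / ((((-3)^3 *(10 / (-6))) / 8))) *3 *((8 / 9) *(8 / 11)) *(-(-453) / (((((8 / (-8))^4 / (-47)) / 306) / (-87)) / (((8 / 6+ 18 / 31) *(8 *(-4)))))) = -40815174483968 / 341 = -119692593794.63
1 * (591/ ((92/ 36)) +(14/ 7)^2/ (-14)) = 230.98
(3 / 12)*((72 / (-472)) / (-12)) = 3 / 944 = 0.00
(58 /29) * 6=12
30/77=0.39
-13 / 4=-3.25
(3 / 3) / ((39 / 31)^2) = 961 / 1521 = 0.63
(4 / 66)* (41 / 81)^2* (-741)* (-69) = 19099522 / 24057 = 793.93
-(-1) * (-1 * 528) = -528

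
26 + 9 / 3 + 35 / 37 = 1108 / 37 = 29.95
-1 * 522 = -522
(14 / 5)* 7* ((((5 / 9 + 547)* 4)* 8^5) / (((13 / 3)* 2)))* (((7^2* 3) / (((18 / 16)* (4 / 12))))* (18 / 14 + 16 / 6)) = 147110213189632 / 585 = 251470449896.81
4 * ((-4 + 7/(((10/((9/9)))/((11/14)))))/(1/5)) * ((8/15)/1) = -184/5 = -36.80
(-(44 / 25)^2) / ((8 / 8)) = -1936 / 625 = -3.10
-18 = -18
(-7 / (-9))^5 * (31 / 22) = 521017 / 1299078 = 0.40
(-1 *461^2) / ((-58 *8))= 458.02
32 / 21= 1.52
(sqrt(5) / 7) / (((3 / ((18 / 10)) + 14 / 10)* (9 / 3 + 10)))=15* sqrt(5) / 4186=0.01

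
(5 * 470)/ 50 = 47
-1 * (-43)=43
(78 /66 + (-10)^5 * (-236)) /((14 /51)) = 13239600663 /154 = 85971432.88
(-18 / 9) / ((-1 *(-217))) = -2 / 217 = -0.01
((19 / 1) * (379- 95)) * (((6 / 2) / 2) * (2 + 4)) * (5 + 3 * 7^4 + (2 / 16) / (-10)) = 7000974099 / 20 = 350048704.95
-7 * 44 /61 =-308 /61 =-5.05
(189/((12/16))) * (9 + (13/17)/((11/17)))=2565.82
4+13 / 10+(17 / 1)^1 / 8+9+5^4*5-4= 125497 / 40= 3137.42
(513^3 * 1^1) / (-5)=-135005697 / 5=-27001139.40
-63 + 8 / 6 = -185 / 3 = -61.67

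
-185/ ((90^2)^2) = -37/ 13122000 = -0.00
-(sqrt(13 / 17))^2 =-13 / 17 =-0.76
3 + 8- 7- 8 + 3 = -1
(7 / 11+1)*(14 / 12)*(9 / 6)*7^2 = 3087 / 22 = 140.32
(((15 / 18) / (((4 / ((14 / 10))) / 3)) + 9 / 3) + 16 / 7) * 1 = 345 / 56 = 6.16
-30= -30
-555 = -555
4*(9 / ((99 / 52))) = 208 / 11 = 18.91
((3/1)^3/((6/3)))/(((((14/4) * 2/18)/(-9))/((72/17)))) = -157464/119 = -1323.23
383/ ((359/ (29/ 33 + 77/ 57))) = 2.38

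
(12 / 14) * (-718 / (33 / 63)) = -12924 / 11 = -1174.91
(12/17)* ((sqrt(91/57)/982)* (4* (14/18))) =56* sqrt(5187)/1427337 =0.00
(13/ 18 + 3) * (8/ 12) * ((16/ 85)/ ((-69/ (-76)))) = 81472/ 158355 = 0.51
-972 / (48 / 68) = -1377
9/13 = 0.69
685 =685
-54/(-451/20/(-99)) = -9720/41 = -237.07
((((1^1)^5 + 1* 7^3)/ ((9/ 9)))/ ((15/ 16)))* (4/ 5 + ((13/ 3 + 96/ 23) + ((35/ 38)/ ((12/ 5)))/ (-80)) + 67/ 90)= 1087437191/ 294975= 3686.54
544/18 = 272/9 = 30.22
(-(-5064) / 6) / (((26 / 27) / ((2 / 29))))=22788 / 377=60.45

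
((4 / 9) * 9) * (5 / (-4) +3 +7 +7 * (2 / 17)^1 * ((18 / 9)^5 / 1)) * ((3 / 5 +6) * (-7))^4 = 639692707.60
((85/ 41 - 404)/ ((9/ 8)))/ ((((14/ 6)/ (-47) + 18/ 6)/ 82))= -258171/ 26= -9929.65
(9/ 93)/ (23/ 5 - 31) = -5/ 1364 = -0.00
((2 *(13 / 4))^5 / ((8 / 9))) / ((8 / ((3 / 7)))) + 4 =10082255 / 14336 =703.28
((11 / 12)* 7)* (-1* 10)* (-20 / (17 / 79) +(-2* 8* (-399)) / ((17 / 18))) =-21816410 / 51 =-427772.75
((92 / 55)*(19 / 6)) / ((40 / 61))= 26657 / 3300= 8.08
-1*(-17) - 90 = -73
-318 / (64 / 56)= -1113 / 4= -278.25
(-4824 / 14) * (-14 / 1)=4824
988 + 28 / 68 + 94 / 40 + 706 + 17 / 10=577477 / 340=1698.46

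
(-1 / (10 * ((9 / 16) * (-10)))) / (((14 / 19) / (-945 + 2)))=-35834 / 1575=-22.75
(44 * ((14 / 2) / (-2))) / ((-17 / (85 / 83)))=770 / 83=9.28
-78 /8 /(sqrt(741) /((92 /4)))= -23 * sqrt(741) /76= -8.24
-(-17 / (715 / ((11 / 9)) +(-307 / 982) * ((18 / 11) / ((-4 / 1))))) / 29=367268 / 366591987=0.00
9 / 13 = 0.69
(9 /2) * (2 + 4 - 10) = -18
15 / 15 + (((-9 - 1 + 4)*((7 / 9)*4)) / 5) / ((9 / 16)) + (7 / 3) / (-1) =-7.97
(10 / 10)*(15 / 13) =15 / 13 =1.15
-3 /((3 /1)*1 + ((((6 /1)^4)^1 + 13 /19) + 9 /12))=-228 /98833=-0.00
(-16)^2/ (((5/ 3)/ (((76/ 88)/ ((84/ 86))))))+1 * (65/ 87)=4574081/ 33495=136.56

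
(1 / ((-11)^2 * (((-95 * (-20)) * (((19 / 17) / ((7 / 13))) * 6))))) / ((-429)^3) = -119 / 26900419424650200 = -0.00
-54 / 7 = -7.71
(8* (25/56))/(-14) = -25/98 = -0.26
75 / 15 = 5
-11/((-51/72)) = 264/17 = 15.53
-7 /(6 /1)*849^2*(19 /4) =-31955511 /8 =-3994438.88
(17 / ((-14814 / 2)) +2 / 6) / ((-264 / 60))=-6130 / 81477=-0.08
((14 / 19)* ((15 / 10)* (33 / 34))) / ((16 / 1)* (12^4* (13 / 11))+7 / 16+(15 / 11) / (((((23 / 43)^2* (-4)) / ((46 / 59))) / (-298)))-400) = 0.00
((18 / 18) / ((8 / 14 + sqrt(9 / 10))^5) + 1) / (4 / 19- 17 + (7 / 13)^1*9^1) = 27856157857545953 / 5168370220932950- 179251903725258*sqrt(10) / 103367404418659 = -0.09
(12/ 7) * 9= 108/ 7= 15.43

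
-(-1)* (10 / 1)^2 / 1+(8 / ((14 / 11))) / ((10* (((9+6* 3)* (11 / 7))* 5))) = 67502 / 675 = 100.00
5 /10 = 1 /2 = 0.50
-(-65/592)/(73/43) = 2795/43216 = 0.06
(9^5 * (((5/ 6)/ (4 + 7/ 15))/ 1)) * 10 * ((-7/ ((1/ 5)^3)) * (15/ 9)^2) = -17940234375/ 67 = -267764692.16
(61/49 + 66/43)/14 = 5857/29498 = 0.20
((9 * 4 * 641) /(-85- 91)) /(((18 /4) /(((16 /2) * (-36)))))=92304 /11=8391.27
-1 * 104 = -104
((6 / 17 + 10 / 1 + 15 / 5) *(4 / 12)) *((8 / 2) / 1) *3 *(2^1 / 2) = 908 / 17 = 53.41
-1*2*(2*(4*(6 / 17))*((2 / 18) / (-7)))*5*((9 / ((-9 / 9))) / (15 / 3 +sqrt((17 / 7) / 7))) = -2100 / 2567 +60*sqrt(17) / 2567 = -0.72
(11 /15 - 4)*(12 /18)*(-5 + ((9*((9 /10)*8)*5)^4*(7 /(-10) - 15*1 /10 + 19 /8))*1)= -944961616942 /225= -4199829408.63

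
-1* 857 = -857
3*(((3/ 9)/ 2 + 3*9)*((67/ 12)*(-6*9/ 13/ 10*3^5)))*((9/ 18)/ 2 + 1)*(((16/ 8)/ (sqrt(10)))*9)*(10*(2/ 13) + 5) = -3654286731*sqrt(10)/ 5408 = -2136810.15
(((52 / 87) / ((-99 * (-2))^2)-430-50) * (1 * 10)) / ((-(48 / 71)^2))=10316148073135 / 982295424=10502.08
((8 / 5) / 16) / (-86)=-0.00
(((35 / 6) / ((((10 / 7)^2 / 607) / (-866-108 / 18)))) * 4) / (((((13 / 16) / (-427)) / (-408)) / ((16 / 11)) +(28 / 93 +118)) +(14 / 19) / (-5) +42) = -794861283892092928 / 21035377310991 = -37786.88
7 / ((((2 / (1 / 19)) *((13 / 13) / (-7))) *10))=-49 / 380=-0.13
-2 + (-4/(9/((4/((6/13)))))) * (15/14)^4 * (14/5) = -5561/343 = -16.21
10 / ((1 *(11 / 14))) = 140 / 11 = 12.73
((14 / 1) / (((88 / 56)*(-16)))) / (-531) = 49 / 46728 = 0.00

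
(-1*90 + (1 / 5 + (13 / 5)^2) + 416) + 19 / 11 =92039 / 275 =334.69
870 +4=874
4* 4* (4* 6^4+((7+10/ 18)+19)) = 750320/ 9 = 83368.89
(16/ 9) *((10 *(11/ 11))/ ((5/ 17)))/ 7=544/ 63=8.63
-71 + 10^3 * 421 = 420929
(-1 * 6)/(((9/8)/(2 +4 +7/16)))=-103/3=-34.33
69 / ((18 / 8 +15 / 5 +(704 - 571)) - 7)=92 / 175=0.53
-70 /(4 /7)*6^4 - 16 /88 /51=-89064362 /561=-158760.00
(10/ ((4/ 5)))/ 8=25/ 16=1.56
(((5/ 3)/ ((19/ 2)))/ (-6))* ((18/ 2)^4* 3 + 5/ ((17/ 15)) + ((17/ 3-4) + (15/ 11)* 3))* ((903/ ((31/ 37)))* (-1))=620607.89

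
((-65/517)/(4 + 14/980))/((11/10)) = -45500/1598047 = -0.03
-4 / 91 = -0.04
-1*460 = -460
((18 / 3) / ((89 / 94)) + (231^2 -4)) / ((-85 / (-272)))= 75989392 / 445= 170762.68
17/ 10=1.70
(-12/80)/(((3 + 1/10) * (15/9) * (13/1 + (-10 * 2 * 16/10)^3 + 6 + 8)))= 9/10149710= 0.00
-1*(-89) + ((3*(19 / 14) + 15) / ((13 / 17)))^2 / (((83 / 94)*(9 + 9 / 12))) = 1440778369 / 8935199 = 161.25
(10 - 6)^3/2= 32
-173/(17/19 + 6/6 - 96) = 3287/1788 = 1.84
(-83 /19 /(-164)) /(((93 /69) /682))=20999 /1558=13.48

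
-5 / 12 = -0.42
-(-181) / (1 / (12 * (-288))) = -625536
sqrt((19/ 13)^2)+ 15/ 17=518/ 221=2.34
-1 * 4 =-4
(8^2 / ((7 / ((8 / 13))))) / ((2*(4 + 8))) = 0.23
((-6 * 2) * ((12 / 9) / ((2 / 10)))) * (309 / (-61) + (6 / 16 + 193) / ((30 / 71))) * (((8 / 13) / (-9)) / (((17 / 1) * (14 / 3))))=26503588 / 849303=31.21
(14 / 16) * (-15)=-105 / 8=-13.12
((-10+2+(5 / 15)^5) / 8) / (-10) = 1943 / 19440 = 0.10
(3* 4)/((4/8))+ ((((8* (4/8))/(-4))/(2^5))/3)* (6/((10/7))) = 23.96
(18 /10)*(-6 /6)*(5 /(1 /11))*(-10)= 990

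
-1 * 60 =-60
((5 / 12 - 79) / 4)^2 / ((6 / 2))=889249 / 6912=128.65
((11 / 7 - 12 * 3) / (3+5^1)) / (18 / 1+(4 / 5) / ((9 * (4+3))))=-10845 / 45392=-0.24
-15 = -15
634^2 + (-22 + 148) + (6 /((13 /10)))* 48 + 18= 5230180 /13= 402321.54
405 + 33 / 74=30003 / 74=405.45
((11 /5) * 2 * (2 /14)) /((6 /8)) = 88 /105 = 0.84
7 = 7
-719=-719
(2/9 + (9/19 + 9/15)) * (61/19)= 4.16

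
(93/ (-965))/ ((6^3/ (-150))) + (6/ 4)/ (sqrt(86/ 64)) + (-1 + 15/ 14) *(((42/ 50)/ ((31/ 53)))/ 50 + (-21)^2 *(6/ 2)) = 6 *sqrt(86)/ 43 + 1060886609/ 11218125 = 95.86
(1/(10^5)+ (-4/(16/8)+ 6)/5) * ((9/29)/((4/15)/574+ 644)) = 619927749/1608004760000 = 0.00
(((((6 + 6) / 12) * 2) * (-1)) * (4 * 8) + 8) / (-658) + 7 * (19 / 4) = 6267 / 188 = 33.34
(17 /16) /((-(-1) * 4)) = 17 /64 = 0.27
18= 18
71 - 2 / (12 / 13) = 413 / 6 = 68.83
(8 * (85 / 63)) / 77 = 680 / 4851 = 0.14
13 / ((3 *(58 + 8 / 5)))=65 / 894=0.07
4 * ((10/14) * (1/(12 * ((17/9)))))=15/119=0.13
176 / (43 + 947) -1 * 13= -12.82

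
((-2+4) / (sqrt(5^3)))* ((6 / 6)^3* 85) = 34* sqrt(5) / 5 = 15.21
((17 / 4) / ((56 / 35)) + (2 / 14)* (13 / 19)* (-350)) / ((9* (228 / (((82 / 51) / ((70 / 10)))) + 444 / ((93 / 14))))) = -1625609 / 491236032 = -0.00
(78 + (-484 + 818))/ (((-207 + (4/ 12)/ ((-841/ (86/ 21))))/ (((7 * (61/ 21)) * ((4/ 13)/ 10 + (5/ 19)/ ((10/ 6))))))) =-103418506716/ 13544945245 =-7.64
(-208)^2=43264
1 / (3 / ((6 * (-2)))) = -4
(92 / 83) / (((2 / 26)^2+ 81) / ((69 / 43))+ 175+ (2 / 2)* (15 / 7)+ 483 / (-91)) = 7509684 / 1506207557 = 0.00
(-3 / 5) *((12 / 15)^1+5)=-87 / 25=-3.48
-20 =-20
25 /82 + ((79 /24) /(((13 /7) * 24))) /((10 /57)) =0.73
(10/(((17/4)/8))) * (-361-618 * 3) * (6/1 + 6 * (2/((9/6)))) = -9923200/17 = -583717.65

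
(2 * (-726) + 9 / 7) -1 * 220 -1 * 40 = -11975 / 7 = -1710.71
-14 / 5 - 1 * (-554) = 2756 / 5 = 551.20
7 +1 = 8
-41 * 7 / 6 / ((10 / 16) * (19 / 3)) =-1148 / 95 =-12.08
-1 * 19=-19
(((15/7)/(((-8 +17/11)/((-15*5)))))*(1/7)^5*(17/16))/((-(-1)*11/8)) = 19125/16706158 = 0.00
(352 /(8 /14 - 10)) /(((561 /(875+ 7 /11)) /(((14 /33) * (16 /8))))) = -30205952 /610929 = -49.44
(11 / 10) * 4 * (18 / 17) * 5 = 396 / 17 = 23.29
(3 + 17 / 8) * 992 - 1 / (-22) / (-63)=7046423 / 1386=5084.00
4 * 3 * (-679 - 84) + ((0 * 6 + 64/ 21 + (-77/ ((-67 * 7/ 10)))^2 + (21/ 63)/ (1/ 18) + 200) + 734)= -773972708/ 94269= -8210.26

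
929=929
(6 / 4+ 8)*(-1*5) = -95 / 2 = -47.50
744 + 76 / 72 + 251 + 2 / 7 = 125539 / 126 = 996.34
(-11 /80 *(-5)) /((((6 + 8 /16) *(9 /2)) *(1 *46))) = 0.00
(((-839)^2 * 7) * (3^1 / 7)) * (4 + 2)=12670578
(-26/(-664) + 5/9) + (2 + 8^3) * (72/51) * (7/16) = 16156445/50796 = 318.07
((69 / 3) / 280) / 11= 23 / 3080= 0.01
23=23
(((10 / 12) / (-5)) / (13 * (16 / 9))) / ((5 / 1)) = -3 / 2080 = -0.00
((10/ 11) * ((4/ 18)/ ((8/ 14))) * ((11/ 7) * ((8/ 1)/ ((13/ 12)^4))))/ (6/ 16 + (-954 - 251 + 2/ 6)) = -0.00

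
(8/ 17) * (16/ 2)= 64/ 17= 3.76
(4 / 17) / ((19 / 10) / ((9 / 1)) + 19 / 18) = 60 / 323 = 0.19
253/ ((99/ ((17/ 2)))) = 391/ 18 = 21.72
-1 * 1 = -1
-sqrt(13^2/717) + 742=742 - 13 * sqrt(717)/717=741.51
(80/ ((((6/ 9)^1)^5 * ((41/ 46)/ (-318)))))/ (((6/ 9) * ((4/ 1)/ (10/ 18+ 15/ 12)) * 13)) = -7405425/ 656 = -11288.76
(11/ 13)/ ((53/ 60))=660/ 689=0.96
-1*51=-51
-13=-13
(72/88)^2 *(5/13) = 405/1573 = 0.26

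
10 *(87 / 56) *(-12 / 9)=-145 / 7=-20.71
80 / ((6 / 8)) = 320 / 3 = 106.67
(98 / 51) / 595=14 / 4335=0.00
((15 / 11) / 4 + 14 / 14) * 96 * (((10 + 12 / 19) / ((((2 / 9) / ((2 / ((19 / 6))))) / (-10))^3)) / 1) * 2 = -90079485696000 / 1433531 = -62837487.08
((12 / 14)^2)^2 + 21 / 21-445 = -443.46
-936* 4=-3744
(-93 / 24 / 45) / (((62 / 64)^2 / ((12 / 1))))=-512 / 465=-1.10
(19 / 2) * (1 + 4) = 47.50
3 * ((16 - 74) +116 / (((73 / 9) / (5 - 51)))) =-156774 / 73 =-2147.59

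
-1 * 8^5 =-32768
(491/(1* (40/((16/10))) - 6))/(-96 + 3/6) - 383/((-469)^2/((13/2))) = -450072195/1596476938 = -0.28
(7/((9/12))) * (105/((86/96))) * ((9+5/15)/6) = 219520/129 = 1701.71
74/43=1.72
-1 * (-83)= 83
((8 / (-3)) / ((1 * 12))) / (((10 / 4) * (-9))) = 4 / 405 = 0.01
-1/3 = -0.33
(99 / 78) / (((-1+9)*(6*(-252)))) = -11 / 104832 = -0.00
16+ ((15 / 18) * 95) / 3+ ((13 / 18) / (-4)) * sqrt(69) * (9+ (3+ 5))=763 / 18 - 221 * sqrt(69) / 72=16.89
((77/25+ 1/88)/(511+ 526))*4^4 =217632/285175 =0.76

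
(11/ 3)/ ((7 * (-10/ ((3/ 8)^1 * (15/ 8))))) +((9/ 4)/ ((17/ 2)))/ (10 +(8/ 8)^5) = -2139/ 167552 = -0.01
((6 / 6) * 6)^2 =36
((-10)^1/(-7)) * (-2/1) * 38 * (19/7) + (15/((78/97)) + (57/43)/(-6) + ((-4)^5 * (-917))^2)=24151631427569960/27391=881736023787.74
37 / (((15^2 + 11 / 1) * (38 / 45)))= 0.19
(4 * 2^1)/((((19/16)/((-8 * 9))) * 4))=-2304/19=-121.26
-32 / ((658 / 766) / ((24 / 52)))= -73536 / 4277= -17.19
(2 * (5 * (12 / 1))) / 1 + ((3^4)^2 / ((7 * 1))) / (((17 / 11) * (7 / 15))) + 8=1189189 / 833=1427.60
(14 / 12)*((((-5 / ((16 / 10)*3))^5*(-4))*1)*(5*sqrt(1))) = 341796875 / 11943936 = 28.62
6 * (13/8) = 39/4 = 9.75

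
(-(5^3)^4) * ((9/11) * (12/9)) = -2929687500/11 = -266335227.27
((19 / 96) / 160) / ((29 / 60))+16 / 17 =119107 / 126208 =0.94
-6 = -6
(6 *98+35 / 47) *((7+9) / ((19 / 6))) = 2656416 / 893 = 2974.71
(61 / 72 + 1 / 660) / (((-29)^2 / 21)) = 23527 / 1110120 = 0.02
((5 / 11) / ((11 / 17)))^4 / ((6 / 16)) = 417605000 / 643076643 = 0.65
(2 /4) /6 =1 /12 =0.08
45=45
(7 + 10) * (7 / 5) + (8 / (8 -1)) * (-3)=713 / 35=20.37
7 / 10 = 0.70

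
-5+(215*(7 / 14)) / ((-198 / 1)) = -2195 / 396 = -5.54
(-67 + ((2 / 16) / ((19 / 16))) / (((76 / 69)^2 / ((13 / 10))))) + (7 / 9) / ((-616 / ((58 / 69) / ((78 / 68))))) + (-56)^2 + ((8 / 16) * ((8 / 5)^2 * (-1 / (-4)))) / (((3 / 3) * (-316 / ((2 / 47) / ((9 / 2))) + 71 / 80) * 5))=5996920845134463197377 / 1953959680507863600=3069.11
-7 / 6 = -1.17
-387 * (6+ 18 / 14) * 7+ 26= -19711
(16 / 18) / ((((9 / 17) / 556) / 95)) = 7183520 / 81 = 88685.43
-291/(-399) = 97/133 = 0.73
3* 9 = 27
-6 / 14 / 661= -3 / 4627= -0.00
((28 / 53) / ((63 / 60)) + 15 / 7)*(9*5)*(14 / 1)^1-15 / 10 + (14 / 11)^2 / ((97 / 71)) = 2073536813 / 1244122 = 1666.67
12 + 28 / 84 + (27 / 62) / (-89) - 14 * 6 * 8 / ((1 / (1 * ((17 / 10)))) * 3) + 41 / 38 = -288886322 / 786315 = -367.39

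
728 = 728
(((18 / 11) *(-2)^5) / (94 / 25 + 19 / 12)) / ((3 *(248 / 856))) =-6163200 / 546623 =-11.28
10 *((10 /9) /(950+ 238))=25 /2673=0.01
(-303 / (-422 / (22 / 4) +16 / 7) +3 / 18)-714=-12205085 / 17196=-709.76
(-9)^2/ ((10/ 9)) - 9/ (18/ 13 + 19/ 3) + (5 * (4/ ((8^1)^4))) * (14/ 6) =331704259/ 4623360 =71.75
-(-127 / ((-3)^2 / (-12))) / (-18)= 254 / 27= 9.41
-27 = -27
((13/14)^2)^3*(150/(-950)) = -14480427/143061184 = -0.10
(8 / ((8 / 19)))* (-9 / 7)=-171 / 7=-24.43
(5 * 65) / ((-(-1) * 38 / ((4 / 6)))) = 325 / 57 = 5.70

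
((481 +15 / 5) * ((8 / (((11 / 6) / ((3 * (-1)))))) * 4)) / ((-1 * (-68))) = -6336 / 17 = -372.71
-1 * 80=-80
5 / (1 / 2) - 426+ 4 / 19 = -7900 / 19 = -415.79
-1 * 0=0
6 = 6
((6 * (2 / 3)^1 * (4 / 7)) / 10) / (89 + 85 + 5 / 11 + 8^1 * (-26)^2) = 88 / 2149245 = 0.00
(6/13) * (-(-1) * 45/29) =270/377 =0.72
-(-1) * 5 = 5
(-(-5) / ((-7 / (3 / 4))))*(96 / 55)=-72 / 77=-0.94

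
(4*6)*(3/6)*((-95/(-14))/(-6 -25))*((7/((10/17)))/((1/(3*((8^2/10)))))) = -93024/155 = -600.15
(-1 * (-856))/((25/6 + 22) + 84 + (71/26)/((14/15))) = 934752/123497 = 7.57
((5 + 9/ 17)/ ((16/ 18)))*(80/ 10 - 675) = -4149.13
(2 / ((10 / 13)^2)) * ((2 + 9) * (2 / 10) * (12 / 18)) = 1859 / 375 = 4.96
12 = 12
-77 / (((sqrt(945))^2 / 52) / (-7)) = 4004 / 135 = 29.66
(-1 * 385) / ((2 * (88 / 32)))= -70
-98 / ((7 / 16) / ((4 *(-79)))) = 70784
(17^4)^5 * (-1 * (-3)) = 12192694219942717567204803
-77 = -77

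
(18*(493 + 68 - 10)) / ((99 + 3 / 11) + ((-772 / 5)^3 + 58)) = -6818625 / 2530439939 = -0.00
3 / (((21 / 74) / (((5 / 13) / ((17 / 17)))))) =370 / 91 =4.07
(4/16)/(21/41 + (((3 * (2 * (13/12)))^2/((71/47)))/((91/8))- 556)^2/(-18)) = -91146321/6206025253396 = -0.00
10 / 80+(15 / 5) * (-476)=-11423 / 8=-1427.88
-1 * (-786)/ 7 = 786/ 7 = 112.29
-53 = -53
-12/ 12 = -1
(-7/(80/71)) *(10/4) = -497/32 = -15.53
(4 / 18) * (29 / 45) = 58 / 405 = 0.14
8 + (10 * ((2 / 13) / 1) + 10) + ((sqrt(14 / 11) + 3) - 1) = sqrt(154) / 11 + 280 / 13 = 22.67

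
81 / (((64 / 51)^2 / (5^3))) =26335125 / 4096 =6429.47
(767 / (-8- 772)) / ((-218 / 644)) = 9499 / 3270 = 2.90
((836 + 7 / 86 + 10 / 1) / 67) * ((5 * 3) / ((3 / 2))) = 363815 / 2881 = 126.28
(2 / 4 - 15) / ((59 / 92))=-1334 / 59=-22.61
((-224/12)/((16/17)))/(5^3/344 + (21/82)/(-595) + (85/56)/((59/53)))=-7364923685/641097594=-11.49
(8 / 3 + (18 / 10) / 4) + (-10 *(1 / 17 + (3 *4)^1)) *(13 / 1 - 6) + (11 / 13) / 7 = -78050491 / 92820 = -840.88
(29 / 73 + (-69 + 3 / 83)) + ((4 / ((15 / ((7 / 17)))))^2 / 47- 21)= -1658532523444 / 18517364325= -89.57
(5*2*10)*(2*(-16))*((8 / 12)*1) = -6400 / 3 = -2133.33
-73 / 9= -8.11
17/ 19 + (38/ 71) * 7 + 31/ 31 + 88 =126322/ 1349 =93.64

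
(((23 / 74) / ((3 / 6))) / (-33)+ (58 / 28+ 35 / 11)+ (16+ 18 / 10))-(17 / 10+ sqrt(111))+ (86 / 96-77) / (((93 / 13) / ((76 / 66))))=866505587 / 95384520-sqrt(111)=-1.45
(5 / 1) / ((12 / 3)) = 5 / 4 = 1.25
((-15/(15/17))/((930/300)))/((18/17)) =-1445/279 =-5.18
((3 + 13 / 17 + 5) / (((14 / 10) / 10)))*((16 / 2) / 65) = 11920 / 1547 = 7.71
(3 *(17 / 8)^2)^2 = 751689 / 4096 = 183.52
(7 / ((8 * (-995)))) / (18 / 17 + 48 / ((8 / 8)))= -119 / 6638640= -0.00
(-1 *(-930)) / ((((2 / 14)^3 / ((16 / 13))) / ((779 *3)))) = 11927674080 / 13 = 917513390.77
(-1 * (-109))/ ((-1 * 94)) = -109/ 94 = -1.16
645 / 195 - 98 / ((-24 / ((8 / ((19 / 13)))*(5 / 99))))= 325459 / 73359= 4.44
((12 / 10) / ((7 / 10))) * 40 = 480 / 7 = 68.57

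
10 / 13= 0.77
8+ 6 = 14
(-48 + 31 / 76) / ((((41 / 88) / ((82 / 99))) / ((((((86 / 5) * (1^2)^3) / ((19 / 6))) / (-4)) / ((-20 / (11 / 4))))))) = -1710841 / 108300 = -15.80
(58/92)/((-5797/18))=-261/133331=-0.00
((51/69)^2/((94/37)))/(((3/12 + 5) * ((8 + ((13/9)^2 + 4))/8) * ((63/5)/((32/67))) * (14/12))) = 492733440/651940704023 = 0.00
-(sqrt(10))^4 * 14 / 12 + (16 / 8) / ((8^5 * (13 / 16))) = -4659197 / 39936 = -116.67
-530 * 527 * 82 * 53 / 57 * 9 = -3641643780 / 19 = -191665462.11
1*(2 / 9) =2 / 9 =0.22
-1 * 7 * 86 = -602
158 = 158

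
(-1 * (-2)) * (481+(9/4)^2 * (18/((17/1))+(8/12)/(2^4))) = 1058779/1088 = 973.14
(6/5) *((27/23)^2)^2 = 3188646/1399205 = 2.28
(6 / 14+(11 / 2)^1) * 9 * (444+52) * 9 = 1667304 / 7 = 238186.29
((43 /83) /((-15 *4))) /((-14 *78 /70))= 43 /77688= 0.00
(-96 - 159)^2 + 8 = 65033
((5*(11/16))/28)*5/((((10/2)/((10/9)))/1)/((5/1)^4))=171875/2016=85.26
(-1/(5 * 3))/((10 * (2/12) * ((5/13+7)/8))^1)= -13/300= -0.04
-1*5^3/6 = -125/6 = -20.83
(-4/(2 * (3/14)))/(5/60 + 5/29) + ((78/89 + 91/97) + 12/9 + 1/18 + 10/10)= -5017819/155394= -32.29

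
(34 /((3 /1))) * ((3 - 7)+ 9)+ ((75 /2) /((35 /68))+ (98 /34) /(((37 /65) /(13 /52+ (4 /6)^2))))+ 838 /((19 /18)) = 2791605437 /3011652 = 926.93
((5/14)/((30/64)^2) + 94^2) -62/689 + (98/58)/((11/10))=611965732012/69234165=8839.07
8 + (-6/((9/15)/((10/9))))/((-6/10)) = 716/27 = 26.52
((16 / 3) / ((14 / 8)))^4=16777216 / 194481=86.27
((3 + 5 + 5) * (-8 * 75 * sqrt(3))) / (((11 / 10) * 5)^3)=-62400 * sqrt(3) / 1331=-81.20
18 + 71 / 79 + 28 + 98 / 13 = 55907 / 1027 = 54.44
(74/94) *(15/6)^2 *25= 23125/188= 123.01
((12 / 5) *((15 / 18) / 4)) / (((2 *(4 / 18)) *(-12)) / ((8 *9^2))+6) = 243 / 2912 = 0.08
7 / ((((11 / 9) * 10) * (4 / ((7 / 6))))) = 0.17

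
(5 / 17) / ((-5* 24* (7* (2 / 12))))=-1 / 476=-0.00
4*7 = 28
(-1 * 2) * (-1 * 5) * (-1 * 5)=-50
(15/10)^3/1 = 27/8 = 3.38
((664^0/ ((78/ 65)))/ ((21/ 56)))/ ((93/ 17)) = 340/ 837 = 0.41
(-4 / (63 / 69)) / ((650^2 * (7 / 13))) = -23 / 1194375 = -0.00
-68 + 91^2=8213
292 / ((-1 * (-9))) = 292 / 9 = 32.44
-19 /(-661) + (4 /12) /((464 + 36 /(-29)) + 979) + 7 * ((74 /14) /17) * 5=15379415137 /1409490621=10.91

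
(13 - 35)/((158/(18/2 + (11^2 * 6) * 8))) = -63987/79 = -809.96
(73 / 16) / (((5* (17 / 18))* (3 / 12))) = 657 / 170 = 3.86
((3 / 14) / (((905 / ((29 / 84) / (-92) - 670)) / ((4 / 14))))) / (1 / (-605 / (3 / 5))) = 3132562345 / 68539632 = 45.70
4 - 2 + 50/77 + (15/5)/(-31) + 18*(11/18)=13.55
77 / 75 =1.03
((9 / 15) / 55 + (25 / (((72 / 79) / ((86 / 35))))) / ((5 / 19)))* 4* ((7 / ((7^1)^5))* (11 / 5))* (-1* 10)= -35500162 / 3781575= -9.39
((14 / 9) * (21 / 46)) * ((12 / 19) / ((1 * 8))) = 49 / 874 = 0.06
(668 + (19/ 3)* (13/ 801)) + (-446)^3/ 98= -106514250905/ 117747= -904602.67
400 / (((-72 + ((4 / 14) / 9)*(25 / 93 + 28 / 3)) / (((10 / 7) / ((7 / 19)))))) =-31806000 / 1470217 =-21.63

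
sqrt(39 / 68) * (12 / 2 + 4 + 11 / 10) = 111 * sqrt(663) / 340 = 8.41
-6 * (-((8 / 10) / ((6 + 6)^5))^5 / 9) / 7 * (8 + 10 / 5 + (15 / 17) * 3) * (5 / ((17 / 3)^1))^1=43 / 117789640057953865489711104000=0.00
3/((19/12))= 36/19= 1.89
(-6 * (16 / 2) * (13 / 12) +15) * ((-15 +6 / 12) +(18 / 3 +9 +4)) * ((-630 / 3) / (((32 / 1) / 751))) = 26258715 / 32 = 820584.84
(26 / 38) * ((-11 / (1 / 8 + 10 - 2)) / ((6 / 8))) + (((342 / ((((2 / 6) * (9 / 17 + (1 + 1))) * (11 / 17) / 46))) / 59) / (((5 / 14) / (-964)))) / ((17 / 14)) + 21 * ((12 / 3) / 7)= -1728175194716 / 1590699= -1086425.02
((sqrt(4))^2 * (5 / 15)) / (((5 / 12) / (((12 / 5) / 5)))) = 192 / 125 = 1.54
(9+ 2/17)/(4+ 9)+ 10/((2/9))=10100/221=45.70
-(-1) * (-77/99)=-7/9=-0.78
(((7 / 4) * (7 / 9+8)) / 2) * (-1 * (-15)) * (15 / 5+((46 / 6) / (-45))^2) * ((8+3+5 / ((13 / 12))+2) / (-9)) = -1747717237 / 2558790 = -683.02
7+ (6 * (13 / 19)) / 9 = 425 / 57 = 7.46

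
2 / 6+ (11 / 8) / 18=59 / 144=0.41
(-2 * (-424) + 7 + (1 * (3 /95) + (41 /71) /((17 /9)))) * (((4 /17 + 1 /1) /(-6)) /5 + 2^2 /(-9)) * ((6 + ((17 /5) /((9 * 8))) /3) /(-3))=157815156504007 /189472446000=832.92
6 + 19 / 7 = 61 / 7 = 8.71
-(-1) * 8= 8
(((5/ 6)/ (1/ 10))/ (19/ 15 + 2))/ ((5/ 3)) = 75/ 49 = 1.53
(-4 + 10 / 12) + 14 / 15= -67 / 30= -2.23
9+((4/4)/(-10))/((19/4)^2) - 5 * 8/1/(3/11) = -745489/5415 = -137.67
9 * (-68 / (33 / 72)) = -14688 / 11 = -1335.27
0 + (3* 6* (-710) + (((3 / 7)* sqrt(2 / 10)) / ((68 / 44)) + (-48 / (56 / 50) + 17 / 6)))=-538441 / 42 + 33* sqrt(5) / 595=-12819.90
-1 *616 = -616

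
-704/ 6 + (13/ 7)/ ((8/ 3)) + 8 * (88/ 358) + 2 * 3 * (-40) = -10665649/ 30072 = -354.67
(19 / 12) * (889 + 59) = 1501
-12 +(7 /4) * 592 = 1024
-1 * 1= -1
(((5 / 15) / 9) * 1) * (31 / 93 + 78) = 235 / 81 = 2.90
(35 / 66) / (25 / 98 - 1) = -0.71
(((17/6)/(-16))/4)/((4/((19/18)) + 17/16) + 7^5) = -323/122659272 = -0.00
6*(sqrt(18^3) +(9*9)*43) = 324*sqrt(2) +20898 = 21356.21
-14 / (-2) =7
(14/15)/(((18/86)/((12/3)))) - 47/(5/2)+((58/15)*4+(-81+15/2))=-15929/270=-59.00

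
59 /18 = 3.28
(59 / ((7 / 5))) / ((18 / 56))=1180 / 9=131.11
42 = 42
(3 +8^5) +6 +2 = 32779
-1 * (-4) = 4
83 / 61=1.36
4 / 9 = 0.44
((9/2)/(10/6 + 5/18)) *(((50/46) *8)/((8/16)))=6480/161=40.25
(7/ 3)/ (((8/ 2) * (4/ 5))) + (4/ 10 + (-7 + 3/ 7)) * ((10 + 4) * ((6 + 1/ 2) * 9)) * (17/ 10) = -10310101/ 1200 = -8591.75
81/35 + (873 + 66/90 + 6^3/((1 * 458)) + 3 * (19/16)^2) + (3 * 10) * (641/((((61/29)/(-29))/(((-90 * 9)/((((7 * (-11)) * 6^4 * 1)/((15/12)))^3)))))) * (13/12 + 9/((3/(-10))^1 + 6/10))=9660507717003200907611/10968505379349331968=880.75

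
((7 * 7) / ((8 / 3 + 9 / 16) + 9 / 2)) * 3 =19.02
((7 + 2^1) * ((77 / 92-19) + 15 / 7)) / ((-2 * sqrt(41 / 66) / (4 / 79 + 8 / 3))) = 30951 * sqrt(2706) / 6478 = 248.54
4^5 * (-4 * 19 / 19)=-4096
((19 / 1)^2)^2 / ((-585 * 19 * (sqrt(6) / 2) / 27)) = -6859 * sqrt(6) / 65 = -258.48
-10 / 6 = -5 / 3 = -1.67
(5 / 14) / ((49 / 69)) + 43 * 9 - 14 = 256223 / 686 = 373.50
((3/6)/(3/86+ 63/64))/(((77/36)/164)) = 37.61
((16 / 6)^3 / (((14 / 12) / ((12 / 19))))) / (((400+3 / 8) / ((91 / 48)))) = 26624 / 547713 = 0.05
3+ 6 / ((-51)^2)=2603 / 867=3.00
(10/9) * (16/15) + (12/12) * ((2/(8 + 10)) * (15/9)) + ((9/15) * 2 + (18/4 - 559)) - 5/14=-521911/945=-552.29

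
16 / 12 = 1.33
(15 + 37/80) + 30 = 3637/80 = 45.46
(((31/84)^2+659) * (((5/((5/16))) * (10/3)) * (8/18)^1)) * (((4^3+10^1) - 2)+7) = 14696733400/11907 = 1234293.56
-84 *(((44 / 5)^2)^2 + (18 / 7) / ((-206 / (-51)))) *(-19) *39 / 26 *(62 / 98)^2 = 888262985476242 / 154564375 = 5746880.45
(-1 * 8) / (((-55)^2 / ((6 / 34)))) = -24 / 51425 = -0.00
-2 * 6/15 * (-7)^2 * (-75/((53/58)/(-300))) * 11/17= -562716000/901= -624546.06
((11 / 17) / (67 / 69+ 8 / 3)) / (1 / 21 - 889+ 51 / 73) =-0.00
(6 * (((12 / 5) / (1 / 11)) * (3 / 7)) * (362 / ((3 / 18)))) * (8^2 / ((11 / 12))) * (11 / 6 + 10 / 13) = 1741492224 / 65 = 26792188.06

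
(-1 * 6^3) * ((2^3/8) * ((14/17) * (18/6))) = -9072/17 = -533.65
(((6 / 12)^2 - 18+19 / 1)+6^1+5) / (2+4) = 49 / 24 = 2.04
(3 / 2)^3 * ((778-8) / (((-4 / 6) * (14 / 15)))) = -66825 / 16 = -4176.56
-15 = -15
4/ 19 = 0.21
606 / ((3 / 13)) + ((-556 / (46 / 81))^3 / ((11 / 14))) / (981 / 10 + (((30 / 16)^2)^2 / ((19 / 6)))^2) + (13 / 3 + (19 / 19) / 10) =-576138480156045734712841 / 54683094983026290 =-10535952.30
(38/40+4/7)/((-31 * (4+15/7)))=-213/26660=-0.01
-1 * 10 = -10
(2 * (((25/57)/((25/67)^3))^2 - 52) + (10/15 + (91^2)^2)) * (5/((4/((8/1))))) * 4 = 2743000008.69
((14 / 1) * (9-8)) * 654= 9156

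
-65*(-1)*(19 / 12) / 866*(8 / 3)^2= 0.85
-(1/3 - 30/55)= 7/33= 0.21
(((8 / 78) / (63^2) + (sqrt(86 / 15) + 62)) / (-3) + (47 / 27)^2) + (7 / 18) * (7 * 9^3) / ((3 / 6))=611635508 / 154791 - sqrt(1290) / 45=3950.57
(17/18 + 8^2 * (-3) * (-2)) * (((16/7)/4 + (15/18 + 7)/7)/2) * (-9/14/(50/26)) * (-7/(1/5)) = 6395467/1680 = 3806.83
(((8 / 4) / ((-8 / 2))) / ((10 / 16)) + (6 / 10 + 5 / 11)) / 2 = 0.13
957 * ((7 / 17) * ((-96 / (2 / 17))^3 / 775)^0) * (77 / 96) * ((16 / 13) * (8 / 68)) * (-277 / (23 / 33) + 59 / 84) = -18827220181 / 1036932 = -18156.66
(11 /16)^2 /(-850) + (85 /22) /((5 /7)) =12945869 /2393600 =5.41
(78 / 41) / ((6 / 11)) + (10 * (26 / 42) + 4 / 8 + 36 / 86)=784657 / 74046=10.60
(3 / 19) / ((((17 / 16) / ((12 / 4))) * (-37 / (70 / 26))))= -5040 / 155363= -0.03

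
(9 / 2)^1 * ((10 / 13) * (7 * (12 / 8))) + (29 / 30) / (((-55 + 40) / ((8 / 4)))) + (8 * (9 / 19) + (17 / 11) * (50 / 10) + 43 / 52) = 118746053 / 2445300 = 48.56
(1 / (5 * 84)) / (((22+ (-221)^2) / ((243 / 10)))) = 81 / 68408200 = 0.00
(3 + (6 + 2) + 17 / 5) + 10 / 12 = 457 / 30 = 15.23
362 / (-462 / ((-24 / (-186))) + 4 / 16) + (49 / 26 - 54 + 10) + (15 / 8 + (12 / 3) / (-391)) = -23498792543 / 582349144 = -40.35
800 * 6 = 4800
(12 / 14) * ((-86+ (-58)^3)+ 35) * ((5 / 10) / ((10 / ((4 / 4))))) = -585489 / 70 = -8364.13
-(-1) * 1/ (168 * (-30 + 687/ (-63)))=-1/ 6872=-0.00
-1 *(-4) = 4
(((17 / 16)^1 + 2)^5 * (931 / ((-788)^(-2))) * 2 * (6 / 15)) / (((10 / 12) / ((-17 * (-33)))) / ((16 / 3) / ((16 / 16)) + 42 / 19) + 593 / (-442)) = -3200642756714551177029 / 34461429760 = -92876087237.38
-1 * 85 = -85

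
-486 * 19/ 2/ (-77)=4617/ 77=59.96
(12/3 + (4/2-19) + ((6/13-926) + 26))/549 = -11863/7137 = -1.66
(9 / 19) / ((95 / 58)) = 522 / 1805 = 0.29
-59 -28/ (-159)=-9353/ 159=-58.82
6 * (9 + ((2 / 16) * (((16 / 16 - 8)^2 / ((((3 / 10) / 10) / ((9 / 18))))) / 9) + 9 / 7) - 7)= 11059 / 126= 87.77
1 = 1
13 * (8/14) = 52/7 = 7.43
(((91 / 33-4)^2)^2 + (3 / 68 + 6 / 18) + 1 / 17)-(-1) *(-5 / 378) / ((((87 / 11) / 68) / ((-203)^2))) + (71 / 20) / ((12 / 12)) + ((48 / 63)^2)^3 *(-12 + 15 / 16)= -333178487932693933 / 71156434061790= -4682.34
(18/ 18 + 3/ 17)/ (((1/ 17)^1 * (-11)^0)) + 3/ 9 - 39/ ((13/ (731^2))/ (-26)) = 125040535/ 3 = 41680178.33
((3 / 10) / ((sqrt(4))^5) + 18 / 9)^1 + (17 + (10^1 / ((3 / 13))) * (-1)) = -23351 / 960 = -24.32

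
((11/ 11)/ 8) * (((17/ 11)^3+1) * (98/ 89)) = 76489/ 118459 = 0.65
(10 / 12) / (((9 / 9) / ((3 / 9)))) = 5 / 18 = 0.28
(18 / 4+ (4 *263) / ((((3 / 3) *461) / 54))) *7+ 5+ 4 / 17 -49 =13328067 / 15674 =850.33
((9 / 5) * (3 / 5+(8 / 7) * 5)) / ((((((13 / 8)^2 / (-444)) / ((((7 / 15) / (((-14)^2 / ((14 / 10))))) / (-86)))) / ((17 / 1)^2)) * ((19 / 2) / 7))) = 104705856 / 6638125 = 15.77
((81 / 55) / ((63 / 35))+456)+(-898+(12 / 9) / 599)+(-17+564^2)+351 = 6285685013 / 19767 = 317988.82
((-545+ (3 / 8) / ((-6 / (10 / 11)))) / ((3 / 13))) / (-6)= 623545 / 1584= 393.65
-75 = -75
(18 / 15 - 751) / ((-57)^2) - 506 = -8223719 / 16245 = -506.23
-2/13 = -0.15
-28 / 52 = -7 / 13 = -0.54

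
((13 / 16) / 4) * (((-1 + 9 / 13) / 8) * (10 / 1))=-5 / 64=-0.08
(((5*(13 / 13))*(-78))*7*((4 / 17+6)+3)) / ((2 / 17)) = -214305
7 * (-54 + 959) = 6335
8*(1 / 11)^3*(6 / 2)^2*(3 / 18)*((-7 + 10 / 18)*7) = -1624 / 3993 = -0.41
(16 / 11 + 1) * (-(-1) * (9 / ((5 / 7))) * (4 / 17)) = 6804 / 935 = 7.28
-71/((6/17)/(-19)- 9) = 22933/2913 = 7.87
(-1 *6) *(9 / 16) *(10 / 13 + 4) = -837 / 52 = -16.10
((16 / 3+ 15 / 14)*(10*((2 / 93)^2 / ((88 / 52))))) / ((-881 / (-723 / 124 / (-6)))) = -4213885 / 218260663236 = -0.00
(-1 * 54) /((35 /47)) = -2538 /35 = -72.51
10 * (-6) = -60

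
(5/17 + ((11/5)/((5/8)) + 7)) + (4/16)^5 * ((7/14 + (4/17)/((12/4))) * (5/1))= 10.82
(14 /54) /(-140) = -1 /540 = -0.00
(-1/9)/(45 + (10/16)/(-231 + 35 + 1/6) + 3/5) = -940/385749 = -0.00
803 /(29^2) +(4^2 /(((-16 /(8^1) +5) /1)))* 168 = 754339 /841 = 896.95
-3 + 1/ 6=-17/ 6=-2.83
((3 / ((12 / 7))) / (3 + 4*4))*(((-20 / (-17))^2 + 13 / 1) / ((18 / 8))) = 29099 / 49419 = 0.59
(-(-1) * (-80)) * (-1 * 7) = 560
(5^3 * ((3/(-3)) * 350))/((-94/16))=350000/47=7446.81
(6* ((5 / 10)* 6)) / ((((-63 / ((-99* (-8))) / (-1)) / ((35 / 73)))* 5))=1584 / 73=21.70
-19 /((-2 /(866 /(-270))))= -8227 /270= -30.47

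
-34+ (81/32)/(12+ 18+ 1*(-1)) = -31471/928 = -33.91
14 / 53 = 0.26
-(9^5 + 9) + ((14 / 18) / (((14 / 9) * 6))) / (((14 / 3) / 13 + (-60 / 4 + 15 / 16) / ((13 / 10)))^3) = -933898978710 / 15813251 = -59058.00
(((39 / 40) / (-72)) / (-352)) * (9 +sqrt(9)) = 0.00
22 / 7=3.14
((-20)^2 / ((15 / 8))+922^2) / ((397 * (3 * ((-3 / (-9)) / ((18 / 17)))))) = 15305352 / 6749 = 2267.80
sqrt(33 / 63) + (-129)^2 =sqrt(231) / 21 + 16641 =16641.72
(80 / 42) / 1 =40 / 21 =1.90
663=663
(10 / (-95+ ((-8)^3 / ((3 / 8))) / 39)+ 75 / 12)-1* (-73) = 4817207 / 60844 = 79.17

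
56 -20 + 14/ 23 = 842/ 23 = 36.61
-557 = -557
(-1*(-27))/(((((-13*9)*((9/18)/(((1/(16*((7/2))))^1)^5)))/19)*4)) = -0.00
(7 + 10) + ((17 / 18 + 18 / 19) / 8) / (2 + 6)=372743 / 21888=17.03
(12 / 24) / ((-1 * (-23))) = 1 / 46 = 0.02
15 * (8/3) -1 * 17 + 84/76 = 24.11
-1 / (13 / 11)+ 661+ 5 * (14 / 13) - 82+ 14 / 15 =113972 / 195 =584.47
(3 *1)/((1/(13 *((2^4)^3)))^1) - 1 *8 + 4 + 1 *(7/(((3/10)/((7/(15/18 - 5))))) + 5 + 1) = 798534/5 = 159706.80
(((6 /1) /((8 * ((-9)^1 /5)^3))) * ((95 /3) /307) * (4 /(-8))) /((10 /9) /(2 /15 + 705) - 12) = -6610625 /11958838704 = -0.00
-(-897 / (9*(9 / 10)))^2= -8940100 / 729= -12263.51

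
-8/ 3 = -2.67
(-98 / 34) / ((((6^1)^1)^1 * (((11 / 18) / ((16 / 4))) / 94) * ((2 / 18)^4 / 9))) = -3263756328 / 187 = -17453242.40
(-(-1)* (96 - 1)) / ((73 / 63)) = 5985 / 73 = 81.99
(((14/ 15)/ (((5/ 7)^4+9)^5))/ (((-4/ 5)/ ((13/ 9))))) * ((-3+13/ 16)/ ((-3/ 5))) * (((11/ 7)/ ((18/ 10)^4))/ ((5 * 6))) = -0.00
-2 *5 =-10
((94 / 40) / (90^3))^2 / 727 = 2209 / 154543042800000000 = 0.00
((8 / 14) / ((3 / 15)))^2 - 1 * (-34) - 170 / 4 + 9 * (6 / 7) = 723 / 98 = 7.38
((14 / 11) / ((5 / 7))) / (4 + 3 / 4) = 392 / 1045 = 0.38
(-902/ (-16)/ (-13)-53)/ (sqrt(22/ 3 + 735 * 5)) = -0.94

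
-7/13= -0.54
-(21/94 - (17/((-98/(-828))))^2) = 4656093315/225694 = 20630.12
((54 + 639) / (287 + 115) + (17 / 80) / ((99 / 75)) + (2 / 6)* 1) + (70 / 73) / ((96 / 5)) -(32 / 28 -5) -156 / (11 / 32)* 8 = -32759568167 / 9038568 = -3624.42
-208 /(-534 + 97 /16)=3328 /8447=0.39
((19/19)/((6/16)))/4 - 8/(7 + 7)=0.10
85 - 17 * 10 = -85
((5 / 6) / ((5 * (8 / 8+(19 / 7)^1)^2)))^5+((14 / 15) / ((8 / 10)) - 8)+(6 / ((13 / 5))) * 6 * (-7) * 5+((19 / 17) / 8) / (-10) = -45856321065346774480379 / 93305803543055400960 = -491.46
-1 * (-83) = 83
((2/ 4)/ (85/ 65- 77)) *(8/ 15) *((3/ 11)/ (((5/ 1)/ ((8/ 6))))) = -0.00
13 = 13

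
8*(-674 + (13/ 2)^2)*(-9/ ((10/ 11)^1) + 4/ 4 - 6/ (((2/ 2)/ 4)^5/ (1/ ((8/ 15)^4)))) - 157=1919164743/ 5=383832948.60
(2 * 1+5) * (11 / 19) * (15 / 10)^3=2079 / 152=13.68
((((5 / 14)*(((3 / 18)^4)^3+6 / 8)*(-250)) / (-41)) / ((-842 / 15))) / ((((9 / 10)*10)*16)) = -728833371875 / 3607050230562816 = -0.00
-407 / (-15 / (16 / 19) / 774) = 1680096 / 95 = 17685.22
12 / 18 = 2 / 3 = 0.67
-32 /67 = -0.48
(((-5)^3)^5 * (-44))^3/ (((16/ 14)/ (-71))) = -150409277921426109969615936279296875000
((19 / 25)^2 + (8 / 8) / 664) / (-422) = -0.00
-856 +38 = -818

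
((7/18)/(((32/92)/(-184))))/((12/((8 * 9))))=-3703/3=-1234.33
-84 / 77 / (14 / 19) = -1.48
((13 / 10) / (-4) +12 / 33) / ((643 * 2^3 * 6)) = 17 / 13580160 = 0.00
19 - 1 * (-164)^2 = -26877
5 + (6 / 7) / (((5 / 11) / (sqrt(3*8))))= 5 + 132*sqrt(6) / 35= 14.24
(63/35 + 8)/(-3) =-49/15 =-3.27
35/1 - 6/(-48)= 35.12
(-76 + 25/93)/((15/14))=-98602/1395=-70.68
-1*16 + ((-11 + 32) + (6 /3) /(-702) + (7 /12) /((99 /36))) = 20113 /3861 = 5.21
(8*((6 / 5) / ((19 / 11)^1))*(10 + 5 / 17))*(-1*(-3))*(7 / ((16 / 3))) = 72765 / 323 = 225.28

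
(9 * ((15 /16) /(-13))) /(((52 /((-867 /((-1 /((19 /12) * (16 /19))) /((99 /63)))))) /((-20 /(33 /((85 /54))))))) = 614125 /28392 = 21.63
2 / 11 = 0.18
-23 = -23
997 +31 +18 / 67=68894 / 67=1028.27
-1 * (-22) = 22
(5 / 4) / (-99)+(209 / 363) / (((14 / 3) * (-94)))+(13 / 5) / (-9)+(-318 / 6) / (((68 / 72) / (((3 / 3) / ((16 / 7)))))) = -183493319 / 7382760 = -24.85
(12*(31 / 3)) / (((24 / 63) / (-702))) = -228501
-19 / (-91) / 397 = 19 / 36127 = 0.00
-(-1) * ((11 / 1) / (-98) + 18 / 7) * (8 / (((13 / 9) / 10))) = 86760 / 637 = 136.20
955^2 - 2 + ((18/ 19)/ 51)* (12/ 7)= 2062084075/ 2261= 912023.03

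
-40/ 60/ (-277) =2/ 831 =0.00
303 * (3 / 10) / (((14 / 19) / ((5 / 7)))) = 17271 / 196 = 88.12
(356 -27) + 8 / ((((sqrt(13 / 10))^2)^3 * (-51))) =36855463 / 112047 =328.93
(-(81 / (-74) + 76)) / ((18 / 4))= -5543 / 333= -16.65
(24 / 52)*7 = 42 / 13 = 3.23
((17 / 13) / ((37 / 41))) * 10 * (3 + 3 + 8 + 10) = 167280 / 481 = 347.78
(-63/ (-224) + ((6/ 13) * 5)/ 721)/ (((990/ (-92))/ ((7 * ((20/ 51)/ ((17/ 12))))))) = -654097/ 12770043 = -0.05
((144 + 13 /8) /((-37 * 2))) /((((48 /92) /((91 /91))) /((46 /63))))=-616285 /223776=-2.75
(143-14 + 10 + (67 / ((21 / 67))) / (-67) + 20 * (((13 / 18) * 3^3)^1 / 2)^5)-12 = 9474206495 / 5376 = 1762315.20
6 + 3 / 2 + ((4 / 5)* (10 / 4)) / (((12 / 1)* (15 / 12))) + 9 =499 / 30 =16.63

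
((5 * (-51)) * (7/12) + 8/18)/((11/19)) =-101441/396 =-256.16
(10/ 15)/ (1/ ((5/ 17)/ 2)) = 5/ 51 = 0.10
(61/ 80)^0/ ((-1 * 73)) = -1/ 73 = -0.01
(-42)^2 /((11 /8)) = 14112 /11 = 1282.91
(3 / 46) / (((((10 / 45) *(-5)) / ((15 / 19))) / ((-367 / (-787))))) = -29727 / 1375676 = -0.02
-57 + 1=-56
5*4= 20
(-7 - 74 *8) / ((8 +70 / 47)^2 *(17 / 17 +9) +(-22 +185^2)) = -1323191 / 77543587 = -0.02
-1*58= -58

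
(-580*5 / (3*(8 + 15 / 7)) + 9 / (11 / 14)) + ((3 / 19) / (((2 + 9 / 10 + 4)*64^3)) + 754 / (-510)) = -324457811210091 / 3802430832640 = -85.33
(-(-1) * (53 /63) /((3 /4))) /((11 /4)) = 848 /2079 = 0.41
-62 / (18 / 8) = -248 / 9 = -27.56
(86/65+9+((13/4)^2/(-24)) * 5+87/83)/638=655133/45576960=0.01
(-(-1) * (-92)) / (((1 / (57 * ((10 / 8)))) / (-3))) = 19665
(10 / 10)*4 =4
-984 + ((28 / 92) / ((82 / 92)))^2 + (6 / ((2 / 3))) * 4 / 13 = -21440288 / 21853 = -981.11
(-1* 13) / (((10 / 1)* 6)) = -13 / 60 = -0.22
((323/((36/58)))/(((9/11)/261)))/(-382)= -2988073/6876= -434.57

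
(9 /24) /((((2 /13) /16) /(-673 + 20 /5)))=-26091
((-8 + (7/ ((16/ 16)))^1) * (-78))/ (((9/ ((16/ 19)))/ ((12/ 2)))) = 832/ 19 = 43.79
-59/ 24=-2.46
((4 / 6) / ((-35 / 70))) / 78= -2 / 117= -0.02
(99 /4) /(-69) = -33 /92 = -0.36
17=17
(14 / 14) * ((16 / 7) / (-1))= -2.29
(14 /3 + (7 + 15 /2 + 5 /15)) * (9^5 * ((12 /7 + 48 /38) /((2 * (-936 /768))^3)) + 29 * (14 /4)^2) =-41322535041 /179816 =-229804.55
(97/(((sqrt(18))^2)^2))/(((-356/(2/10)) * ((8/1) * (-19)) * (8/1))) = 97/701291520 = 0.00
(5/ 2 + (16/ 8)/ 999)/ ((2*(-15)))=-4999/ 59940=-0.08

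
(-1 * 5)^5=-3125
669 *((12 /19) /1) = 422.53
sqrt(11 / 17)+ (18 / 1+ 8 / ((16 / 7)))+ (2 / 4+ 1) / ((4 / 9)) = sqrt(187) / 17+ 199 / 8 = 25.68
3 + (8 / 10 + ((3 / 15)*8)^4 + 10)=12721 / 625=20.35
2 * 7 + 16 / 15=226 / 15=15.07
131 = 131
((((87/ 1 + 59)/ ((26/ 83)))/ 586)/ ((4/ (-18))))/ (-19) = 0.19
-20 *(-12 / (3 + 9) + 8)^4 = -48020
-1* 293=-293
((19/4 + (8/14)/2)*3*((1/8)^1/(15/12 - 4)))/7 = -423/4312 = -0.10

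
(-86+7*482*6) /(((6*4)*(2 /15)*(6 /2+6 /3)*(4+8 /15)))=151185 /544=277.91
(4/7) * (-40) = -22.86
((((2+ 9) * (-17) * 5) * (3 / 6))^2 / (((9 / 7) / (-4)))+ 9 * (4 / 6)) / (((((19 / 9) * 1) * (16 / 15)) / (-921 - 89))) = 46355371575 / 152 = 304969549.84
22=22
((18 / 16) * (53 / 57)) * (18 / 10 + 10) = 9381 / 760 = 12.34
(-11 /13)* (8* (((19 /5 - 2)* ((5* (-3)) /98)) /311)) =1188 /198107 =0.01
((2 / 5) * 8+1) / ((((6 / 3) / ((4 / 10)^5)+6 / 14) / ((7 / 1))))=16464 / 109615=0.15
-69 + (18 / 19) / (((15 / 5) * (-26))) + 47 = -5437 / 247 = -22.01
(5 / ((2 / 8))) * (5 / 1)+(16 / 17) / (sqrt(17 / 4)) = 32 * sqrt(17) / 289+100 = 100.46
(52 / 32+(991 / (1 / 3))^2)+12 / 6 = 70709861 / 8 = 8838732.62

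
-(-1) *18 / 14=9 / 7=1.29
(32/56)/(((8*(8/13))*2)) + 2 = 461/224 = 2.06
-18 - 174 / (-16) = -57 / 8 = -7.12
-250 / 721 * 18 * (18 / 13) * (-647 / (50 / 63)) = 7045.00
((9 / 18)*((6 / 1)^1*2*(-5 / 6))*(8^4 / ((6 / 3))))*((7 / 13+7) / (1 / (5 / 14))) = -358400 / 13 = -27569.23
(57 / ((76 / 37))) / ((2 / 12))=333 / 2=166.50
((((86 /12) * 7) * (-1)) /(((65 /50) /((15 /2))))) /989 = -0.29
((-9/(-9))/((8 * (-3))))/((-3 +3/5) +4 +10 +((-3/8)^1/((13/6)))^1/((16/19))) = -520/142203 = -0.00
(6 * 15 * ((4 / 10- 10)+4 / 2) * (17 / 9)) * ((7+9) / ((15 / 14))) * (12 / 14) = -82688 / 5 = -16537.60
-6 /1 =-6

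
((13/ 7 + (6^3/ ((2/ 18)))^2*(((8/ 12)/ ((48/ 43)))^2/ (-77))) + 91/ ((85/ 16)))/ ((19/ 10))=-228898036/ 24871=-9203.41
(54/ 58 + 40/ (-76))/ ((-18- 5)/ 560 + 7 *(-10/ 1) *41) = -124880/ 885579873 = -0.00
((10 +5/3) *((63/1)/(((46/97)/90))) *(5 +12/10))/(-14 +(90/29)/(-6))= -576847845/9683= -59573.26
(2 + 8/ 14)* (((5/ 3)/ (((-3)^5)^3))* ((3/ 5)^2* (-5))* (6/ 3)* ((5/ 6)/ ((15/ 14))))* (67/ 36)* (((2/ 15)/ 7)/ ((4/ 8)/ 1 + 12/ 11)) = 2948/ 158196699675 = 0.00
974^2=948676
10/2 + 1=6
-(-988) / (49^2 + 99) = 247 / 625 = 0.40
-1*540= -540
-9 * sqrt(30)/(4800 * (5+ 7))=-sqrt(30)/6400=-0.00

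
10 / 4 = 5 / 2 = 2.50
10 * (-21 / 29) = -210 / 29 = -7.24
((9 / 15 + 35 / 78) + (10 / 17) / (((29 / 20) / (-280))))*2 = -225.08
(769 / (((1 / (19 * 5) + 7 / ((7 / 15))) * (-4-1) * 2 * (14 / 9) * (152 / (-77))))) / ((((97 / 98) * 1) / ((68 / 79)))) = 63417123 / 43709752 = 1.45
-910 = -910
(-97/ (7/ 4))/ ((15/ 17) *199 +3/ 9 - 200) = 4947/ 2149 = 2.30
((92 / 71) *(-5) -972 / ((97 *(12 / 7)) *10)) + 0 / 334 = -486457 / 68870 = -7.06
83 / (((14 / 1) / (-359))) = -29797 / 14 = -2128.36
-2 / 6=-1 / 3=-0.33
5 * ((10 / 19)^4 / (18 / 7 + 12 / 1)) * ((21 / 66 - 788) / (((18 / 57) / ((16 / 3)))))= -350.27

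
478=478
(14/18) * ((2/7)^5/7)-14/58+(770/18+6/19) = 42.85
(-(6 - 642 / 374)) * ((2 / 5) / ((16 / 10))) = -801 / 748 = -1.07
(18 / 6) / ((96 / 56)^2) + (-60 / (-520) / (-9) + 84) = 53045 / 624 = 85.01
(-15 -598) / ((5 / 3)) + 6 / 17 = -31233 / 85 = -367.45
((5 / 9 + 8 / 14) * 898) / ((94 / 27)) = 95637 / 329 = 290.69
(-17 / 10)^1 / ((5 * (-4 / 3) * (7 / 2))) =51 / 700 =0.07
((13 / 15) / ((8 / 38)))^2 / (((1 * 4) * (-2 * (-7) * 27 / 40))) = 61009 / 136080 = 0.45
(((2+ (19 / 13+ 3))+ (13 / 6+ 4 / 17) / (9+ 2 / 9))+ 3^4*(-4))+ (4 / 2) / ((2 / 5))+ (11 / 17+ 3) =-11322435 / 36686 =-308.63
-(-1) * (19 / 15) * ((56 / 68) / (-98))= -19 / 1785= -0.01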